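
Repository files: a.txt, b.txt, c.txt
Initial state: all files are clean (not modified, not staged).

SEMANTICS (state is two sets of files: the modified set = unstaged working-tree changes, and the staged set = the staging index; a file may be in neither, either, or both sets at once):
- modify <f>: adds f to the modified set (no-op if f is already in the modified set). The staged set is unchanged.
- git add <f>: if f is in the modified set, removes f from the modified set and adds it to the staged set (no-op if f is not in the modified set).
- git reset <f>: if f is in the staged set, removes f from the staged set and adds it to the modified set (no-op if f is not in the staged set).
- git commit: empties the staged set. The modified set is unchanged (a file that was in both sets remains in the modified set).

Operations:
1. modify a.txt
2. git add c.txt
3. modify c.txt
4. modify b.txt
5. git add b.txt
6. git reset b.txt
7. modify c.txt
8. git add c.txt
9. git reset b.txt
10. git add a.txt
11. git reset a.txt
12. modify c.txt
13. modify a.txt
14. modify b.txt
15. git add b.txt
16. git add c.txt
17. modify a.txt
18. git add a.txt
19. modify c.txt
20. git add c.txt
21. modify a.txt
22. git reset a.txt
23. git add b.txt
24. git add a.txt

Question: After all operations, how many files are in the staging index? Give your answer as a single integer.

After op 1 (modify a.txt): modified={a.txt} staged={none}
After op 2 (git add c.txt): modified={a.txt} staged={none}
After op 3 (modify c.txt): modified={a.txt, c.txt} staged={none}
After op 4 (modify b.txt): modified={a.txt, b.txt, c.txt} staged={none}
After op 5 (git add b.txt): modified={a.txt, c.txt} staged={b.txt}
After op 6 (git reset b.txt): modified={a.txt, b.txt, c.txt} staged={none}
After op 7 (modify c.txt): modified={a.txt, b.txt, c.txt} staged={none}
After op 8 (git add c.txt): modified={a.txt, b.txt} staged={c.txt}
After op 9 (git reset b.txt): modified={a.txt, b.txt} staged={c.txt}
After op 10 (git add a.txt): modified={b.txt} staged={a.txt, c.txt}
After op 11 (git reset a.txt): modified={a.txt, b.txt} staged={c.txt}
After op 12 (modify c.txt): modified={a.txt, b.txt, c.txt} staged={c.txt}
After op 13 (modify a.txt): modified={a.txt, b.txt, c.txt} staged={c.txt}
After op 14 (modify b.txt): modified={a.txt, b.txt, c.txt} staged={c.txt}
After op 15 (git add b.txt): modified={a.txt, c.txt} staged={b.txt, c.txt}
After op 16 (git add c.txt): modified={a.txt} staged={b.txt, c.txt}
After op 17 (modify a.txt): modified={a.txt} staged={b.txt, c.txt}
After op 18 (git add a.txt): modified={none} staged={a.txt, b.txt, c.txt}
After op 19 (modify c.txt): modified={c.txt} staged={a.txt, b.txt, c.txt}
After op 20 (git add c.txt): modified={none} staged={a.txt, b.txt, c.txt}
After op 21 (modify a.txt): modified={a.txt} staged={a.txt, b.txt, c.txt}
After op 22 (git reset a.txt): modified={a.txt} staged={b.txt, c.txt}
After op 23 (git add b.txt): modified={a.txt} staged={b.txt, c.txt}
After op 24 (git add a.txt): modified={none} staged={a.txt, b.txt, c.txt}
Final staged set: {a.txt, b.txt, c.txt} -> count=3

Answer: 3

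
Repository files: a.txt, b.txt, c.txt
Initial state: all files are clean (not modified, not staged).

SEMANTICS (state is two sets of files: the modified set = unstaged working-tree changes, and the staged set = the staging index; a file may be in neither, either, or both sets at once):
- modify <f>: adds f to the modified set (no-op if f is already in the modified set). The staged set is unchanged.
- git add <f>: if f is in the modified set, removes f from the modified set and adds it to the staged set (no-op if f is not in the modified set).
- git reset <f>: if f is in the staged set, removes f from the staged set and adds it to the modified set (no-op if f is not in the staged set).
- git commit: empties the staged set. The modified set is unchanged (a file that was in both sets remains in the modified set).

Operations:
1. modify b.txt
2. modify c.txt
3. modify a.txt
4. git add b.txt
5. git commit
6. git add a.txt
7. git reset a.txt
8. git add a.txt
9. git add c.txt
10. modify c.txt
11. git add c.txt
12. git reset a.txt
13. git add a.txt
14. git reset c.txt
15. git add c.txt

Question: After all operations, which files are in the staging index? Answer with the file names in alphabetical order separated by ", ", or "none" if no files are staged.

After op 1 (modify b.txt): modified={b.txt} staged={none}
After op 2 (modify c.txt): modified={b.txt, c.txt} staged={none}
After op 3 (modify a.txt): modified={a.txt, b.txt, c.txt} staged={none}
After op 4 (git add b.txt): modified={a.txt, c.txt} staged={b.txt}
After op 5 (git commit): modified={a.txt, c.txt} staged={none}
After op 6 (git add a.txt): modified={c.txt} staged={a.txt}
After op 7 (git reset a.txt): modified={a.txt, c.txt} staged={none}
After op 8 (git add a.txt): modified={c.txt} staged={a.txt}
After op 9 (git add c.txt): modified={none} staged={a.txt, c.txt}
After op 10 (modify c.txt): modified={c.txt} staged={a.txt, c.txt}
After op 11 (git add c.txt): modified={none} staged={a.txt, c.txt}
After op 12 (git reset a.txt): modified={a.txt} staged={c.txt}
After op 13 (git add a.txt): modified={none} staged={a.txt, c.txt}
After op 14 (git reset c.txt): modified={c.txt} staged={a.txt}
After op 15 (git add c.txt): modified={none} staged={a.txt, c.txt}

Answer: a.txt, c.txt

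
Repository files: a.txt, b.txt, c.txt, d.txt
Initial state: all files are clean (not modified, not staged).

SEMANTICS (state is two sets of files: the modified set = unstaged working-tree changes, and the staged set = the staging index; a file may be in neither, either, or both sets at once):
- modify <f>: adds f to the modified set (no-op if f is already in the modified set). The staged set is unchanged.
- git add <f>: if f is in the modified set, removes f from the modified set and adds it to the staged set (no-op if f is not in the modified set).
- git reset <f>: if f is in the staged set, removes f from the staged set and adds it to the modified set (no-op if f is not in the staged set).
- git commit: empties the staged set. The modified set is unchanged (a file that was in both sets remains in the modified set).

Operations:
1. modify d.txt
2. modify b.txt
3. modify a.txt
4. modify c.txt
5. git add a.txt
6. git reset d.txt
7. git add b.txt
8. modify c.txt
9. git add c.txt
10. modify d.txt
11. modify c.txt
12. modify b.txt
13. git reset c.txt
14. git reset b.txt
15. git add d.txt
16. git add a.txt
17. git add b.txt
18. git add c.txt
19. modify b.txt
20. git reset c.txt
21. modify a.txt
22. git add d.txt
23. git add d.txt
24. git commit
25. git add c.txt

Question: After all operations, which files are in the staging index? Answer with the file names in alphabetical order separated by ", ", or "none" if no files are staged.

Answer: c.txt

Derivation:
After op 1 (modify d.txt): modified={d.txt} staged={none}
After op 2 (modify b.txt): modified={b.txt, d.txt} staged={none}
After op 3 (modify a.txt): modified={a.txt, b.txt, d.txt} staged={none}
After op 4 (modify c.txt): modified={a.txt, b.txt, c.txt, d.txt} staged={none}
After op 5 (git add a.txt): modified={b.txt, c.txt, d.txt} staged={a.txt}
After op 6 (git reset d.txt): modified={b.txt, c.txt, d.txt} staged={a.txt}
After op 7 (git add b.txt): modified={c.txt, d.txt} staged={a.txt, b.txt}
After op 8 (modify c.txt): modified={c.txt, d.txt} staged={a.txt, b.txt}
After op 9 (git add c.txt): modified={d.txt} staged={a.txt, b.txt, c.txt}
After op 10 (modify d.txt): modified={d.txt} staged={a.txt, b.txt, c.txt}
After op 11 (modify c.txt): modified={c.txt, d.txt} staged={a.txt, b.txt, c.txt}
After op 12 (modify b.txt): modified={b.txt, c.txt, d.txt} staged={a.txt, b.txt, c.txt}
After op 13 (git reset c.txt): modified={b.txt, c.txt, d.txt} staged={a.txt, b.txt}
After op 14 (git reset b.txt): modified={b.txt, c.txt, d.txt} staged={a.txt}
After op 15 (git add d.txt): modified={b.txt, c.txt} staged={a.txt, d.txt}
After op 16 (git add a.txt): modified={b.txt, c.txt} staged={a.txt, d.txt}
After op 17 (git add b.txt): modified={c.txt} staged={a.txt, b.txt, d.txt}
After op 18 (git add c.txt): modified={none} staged={a.txt, b.txt, c.txt, d.txt}
After op 19 (modify b.txt): modified={b.txt} staged={a.txt, b.txt, c.txt, d.txt}
After op 20 (git reset c.txt): modified={b.txt, c.txt} staged={a.txt, b.txt, d.txt}
After op 21 (modify a.txt): modified={a.txt, b.txt, c.txt} staged={a.txt, b.txt, d.txt}
After op 22 (git add d.txt): modified={a.txt, b.txt, c.txt} staged={a.txt, b.txt, d.txt}
After op 23 (git add d.txt): modified={a.txt, b.txt, c.txt} staged={a.txt, b.txt, d.txt}
After op 24 (git commit): modified={a.txt, b.txt, c.txt} staged={none}
After op 25 (git add c.txt): modified={a.txt, b.txt} staged={c.txt}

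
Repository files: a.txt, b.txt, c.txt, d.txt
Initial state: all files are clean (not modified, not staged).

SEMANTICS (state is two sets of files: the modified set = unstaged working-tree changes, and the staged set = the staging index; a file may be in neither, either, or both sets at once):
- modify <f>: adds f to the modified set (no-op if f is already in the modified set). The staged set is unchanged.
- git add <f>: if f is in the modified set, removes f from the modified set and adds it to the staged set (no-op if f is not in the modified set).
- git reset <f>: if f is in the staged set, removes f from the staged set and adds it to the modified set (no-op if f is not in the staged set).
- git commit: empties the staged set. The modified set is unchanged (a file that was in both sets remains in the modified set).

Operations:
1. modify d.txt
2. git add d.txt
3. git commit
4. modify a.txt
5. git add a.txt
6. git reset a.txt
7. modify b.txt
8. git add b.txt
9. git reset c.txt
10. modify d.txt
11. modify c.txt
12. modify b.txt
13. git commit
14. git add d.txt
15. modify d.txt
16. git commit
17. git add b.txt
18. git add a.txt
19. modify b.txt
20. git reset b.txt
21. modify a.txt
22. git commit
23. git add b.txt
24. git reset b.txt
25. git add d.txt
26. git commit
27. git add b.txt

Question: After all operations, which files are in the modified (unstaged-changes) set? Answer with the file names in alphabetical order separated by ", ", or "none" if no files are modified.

Answer: a.txt, c.txt

Derivation:
After op 1 (modify d.txt): modified={d.txt} staged={none}
After op 2 (git add d.txt): modified={none} staged={d.txt}
After op 3 (git commit): modified={none} staged={none}
After op 4 (modify a.txt): modified={a.txt} staged={none}
After op 5 (git add a.txt): modified={none} staged={a.txt}
After op 6 (git reset a.txt): modified={a.txt} staged={none}
After op 7 (modify b.txt): modified={a.txt, b.txt} staged={none}
After op 8 (git add b.txt): modified={a.txt} staged={b.txt}
After op 9 (git reset c.txt): modified={a.txt} staged={b.txt}
After op 10 (modify d.txt): modified={a.txt, d.txt} staged={b.txt}
After op 11 (modify c.txt): modified={a.txt, c.txt, d.txt} staged={b.txt}
After op 12 (modify b.txt): modified={a.txt, b.txt, c.txt, d.txt} staged={b.txt}
After op 13 (git commit): modified={a.txt, b.txt, c.txt, d.txt} staged={none}
After op 14 (git add d.txt): modified={a.txt, b.txt, c.txt} staged={d.txt}
After op 15 (modify d.txt): modified={a.txt, b.txt, c.txt, d.txt} staged={d.txt}
After op 16 (git commit): modified={a.txt, b.txt, c.txt, d.txt} staged={none}
After op 17 (git add b.txt): modified={a.txt, c.txt, d.txt} staged={b.txt}
After op 18 (git add a.txt): modified={c.txt, d.txt} staged={a.txt, b.txt}
After op 19 (modify b.txt): modified={b.txt, c.txt, d.txt} staged={a.txt, b.txt}
After op 20 (git reset b.txt): modified={b.txt, c.txt, d.txt} staged={a.txt}
After op 21 (modify a.txt): modified={a.txt, b.txt, c.txt, d.txt} staged={a.txt}
After op 22 (git commit): modified={a.txt, b.txt, c.txt, d.txt} staged={none}
After op 23 (git add b.txt): modified={a.txt, c.txt, d.txt} staged={b.txt}
After op 24 (git reset b.txt): modified={a.txt, b.txt, c.txt, d.txt} staged={none}
After op 25 (git add d.txt): modified={a.txt, b.txt, c.txt} staged={d.txt}
After op 26 (git commit): modified={a.txt, b.txt, c.txt} staged={none}
After op 27 (git add b.txt): modified={a.txt, c.txt} staged={b.txt}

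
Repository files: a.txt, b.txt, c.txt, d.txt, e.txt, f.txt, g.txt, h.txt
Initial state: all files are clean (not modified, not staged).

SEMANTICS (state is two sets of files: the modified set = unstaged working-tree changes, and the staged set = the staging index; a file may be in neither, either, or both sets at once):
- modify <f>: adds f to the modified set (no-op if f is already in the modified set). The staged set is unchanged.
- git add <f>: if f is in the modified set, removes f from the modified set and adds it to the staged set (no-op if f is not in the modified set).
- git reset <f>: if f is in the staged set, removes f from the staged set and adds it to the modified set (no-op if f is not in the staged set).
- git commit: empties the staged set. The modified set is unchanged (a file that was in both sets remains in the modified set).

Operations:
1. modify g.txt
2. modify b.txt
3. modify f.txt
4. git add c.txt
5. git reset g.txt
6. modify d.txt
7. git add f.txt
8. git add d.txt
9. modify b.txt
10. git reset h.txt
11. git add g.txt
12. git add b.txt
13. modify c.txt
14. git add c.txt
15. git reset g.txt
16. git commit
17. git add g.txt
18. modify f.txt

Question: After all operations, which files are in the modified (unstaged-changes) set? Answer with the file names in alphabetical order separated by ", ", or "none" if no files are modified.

After op 1 (modify g.txt): modified={g.txt} staged={none}
After op 2 (modify b.txt): modified={b.txt, g.txt} staged={none}
After op 3 (modify f.txt): modified={b.txt, f.txt, g.txt} staged={none}
After op 4 (git add c.txt): modified={b.txt, f.txt, g.txt} staged={none}
After op 5 (git reset g.txt): modified={b.txt, f.txt, g.txt} staged={none}
After op 6 (modify d.txt): modified={b.txt, d.txt, f.txt, g.txt} staged={none}
After op 7 (git add f.txt): modified={b.txt, d.txt, g.txt} staged={f.txt}
After op 8 (git add d.txt): modified={b.txt, g.txt} staged={d.txt, f.txt}
After op 9 (modify b.txt): modified={b.txt, g.txt} staged={d.txt, f.txt}
After op 10 (git reset h.txt): modified={b.txt, g.txt} staged={d.txt, f.txt}
After op 11 (git add g.txt): modified={b.txt} staged={d.txt, f.txt, g.txt}
After op 12 (git add b.txt): modified={none} staged={b.txt, d.txt, f.txt, g.txt}
After op 13 (modify c.txt): modified={c.txt} staged={b.txt, d.txt, f.txt, g.txt}
After op 14 (git add c.txt): modified={none} staged={b.txt, c.txt, d.txt, f.txt, g.txt}
After op 15 (git reset g.txt): modified={g.txt} staged={b.txt, c.txt, d.txt, f.txt}
After op 16 (git commit): modified={g.txt} staged={none}
After op 17 (git add g.txt): modified={none} staged={g.txt}
After op 18 (modify f.txt): modified={f.txt} staged={g.txt}

Answer: f.txt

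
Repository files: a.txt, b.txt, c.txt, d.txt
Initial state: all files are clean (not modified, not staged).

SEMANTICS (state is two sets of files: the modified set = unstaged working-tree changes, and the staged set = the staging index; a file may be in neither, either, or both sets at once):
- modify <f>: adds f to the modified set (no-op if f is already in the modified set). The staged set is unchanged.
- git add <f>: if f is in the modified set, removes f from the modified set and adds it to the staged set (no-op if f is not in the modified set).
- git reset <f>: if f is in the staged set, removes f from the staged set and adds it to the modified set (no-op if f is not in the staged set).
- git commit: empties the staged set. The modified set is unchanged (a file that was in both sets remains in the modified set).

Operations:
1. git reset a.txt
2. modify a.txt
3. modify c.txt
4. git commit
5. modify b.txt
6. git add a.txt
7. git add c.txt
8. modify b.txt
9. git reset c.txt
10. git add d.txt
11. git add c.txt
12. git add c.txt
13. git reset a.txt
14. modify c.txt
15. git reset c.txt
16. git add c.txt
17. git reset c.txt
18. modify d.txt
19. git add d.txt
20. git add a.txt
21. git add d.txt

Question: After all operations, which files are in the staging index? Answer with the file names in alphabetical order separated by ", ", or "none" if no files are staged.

After op 1 (git reset a.txt): modified={none} staged={none}
After op 2 (modify a.txt): modified={a.txt} staged={none}
After op 3 (modify c.txt): modified={a.txt, c.txt} staged={none}
After op 4 (git commit): modified={a.txt, c.txt} staged={none}
After op 5 (modify b.txt): modified={a.txt, b.txt, c.txt} staged={none}
After op 6 (git add a.txt): modified={b.txt, c.txt} staged={a.txt}
After op 7 (git add c.txt): modified={b.txt} staged={a.txt, c.txt}
After op 8 (modify b.txt): modified={b.txt} staged={a.txt, c.txt}
After op 9 (git reset c.txt): modified={b.txt, c.txt} staged={a.txt}
After op 10 (git add d.txt): modified={b.txt, c.txt} staged={a.txt}
After op 11 (git add c.txt): modified={b.txt} staged={a.txt, c.txt}
After op 12 (git add c.txt): modified={b.txt} staged={a.txt, c.txt}
After op 13 (git reset a.txt): modified={a.txt, b.txt} staged={c.txt}
After op 14 (modify c.txt): modified={a.txt, b.txt, c.txt} staged={c.txt}
After op 15 (git reset c.txt): modified={a.txt, b.txt, c.txt} staged={none}
After op 16 (git add c.txt): modified={a.txt, b.txt} staged={c.txt}
After op 17 (git reset c.txt): modified={a.txt, b.txt, c.txt} staged={none}
After op 18 (modify d.txt): modified={a.txt, b.txt, c.txt, d.txt} staged={none}
After op 19 (git add d.txt): modified={a.txt, b.txt, c.txt} staged={d.txt}
After op 20 (git add a.txt): modified={b.txt, c.txt} staged={a.txt, d.txt}
After op 21 (git add d.txt): modified={b.txt, c.txt} staged={a.txt, d.txt}

Answer: a.txt, d.txt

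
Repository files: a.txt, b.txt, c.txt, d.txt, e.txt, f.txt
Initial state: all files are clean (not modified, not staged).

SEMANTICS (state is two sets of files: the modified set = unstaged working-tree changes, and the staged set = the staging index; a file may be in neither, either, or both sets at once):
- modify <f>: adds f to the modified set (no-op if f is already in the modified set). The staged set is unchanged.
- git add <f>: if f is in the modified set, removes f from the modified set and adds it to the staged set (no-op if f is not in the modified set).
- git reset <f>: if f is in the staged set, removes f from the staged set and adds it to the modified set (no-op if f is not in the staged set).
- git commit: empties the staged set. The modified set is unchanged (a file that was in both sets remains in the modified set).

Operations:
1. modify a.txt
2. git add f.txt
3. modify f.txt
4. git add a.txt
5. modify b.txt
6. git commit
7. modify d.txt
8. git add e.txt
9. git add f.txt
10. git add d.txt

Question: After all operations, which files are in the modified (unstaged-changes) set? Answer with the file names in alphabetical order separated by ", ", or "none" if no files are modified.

After op 1 (modify a.txt): modified={a.txt} staged={none}
After op 2 (git add f.txt): modified={a.txt} staged={none}
After op 3 (modify f.txt): modified={a.txt, f.txt} staged={none}
After op 4 (git add a.txt): modified={f.txt} staged={a.txt}
After op 5 (modify b.txt): modified={b.txt, f.txt} staged={a.txt}
After op 6 (git commit): modified={b.txt, f.txt} staged={none}
After op 7 (modify d.txt): modified={b.txt, d.txt, f.txt} staged={none}
After op 8 (git add e.txt): modified={b.txt, d.txt, f.txt} staged={none}
After op 9 (git add f.txt): modified={b.txt, d.txt} staged={f.txt}
After op 10 (git add d.txt): modified={b.txt} staged={d.txt, f.txt}

Answer: b.txt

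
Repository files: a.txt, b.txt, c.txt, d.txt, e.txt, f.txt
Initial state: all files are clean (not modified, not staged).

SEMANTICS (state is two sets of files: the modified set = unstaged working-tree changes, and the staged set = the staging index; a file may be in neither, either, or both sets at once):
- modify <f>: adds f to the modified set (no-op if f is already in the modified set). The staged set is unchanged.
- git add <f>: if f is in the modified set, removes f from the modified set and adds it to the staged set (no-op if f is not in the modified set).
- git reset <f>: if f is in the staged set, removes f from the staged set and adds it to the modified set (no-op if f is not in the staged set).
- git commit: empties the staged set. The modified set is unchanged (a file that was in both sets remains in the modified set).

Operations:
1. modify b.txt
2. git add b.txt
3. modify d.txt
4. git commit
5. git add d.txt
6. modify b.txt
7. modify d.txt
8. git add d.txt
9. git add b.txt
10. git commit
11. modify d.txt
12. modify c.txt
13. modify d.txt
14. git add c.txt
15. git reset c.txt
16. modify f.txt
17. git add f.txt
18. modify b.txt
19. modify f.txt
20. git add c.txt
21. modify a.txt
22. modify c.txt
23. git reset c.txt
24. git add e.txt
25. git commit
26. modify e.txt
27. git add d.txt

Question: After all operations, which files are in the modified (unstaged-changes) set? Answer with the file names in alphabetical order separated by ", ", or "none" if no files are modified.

After op 1 (modify b.txt): modified={b.txt} staged={none}
After op 2 (git add b.txt): modified={none} staged={b.txt}
After op 3 (modify d.txt): modified={d.txt} staged={b.txt}
After op 4 (git commit): modified={d.txt} staged={none}
After op 5 (git add d.txt): modified={none} staged={d.txt}
After op 6 (modify b.txt): modified={b.txt} staged={d.txt}
After op 7 (modify d.txt): modified={b.txt, d.txt} staged={d.txt}
After op 8 (git add d.txt): modified={b.txt} staged={d.txt}
After op 9 (git add b.txt): modified={none} staged={b.txt, d.txt}
After op 10 (git commit): modified={none} staged={none}
After op 11 (modify d.txt): modified={d.txt} staged={none}
After op 12 (modify c.txt): modified={c.txt, d.txt} staged={none}
After op 13 (modify d.txt): modified={c.txt, d.txt} staged={none}
After op 14 (git add c.txt): modified={d.txt} staged={c.txt}
After op 15 (git reset c.txt): modified={c.txt, d.txt} staged={none}
After op 16 (modify f.txt): modified={c.txt, d.txt, f.txt} staged={none}
After op 17 (git add f.txt): modified={c.txt, d.txt} staged={f.txt}
After op 18 (modify b.txt): modified={b.txt, c.txt, d.txt} staged={f.txt}
After op 19 (modify f.txt): modified={b.txt, c.txt, d.txt, f.txt} staged={f.txt}
After op 20 (git add c.txt): modified={b.txt, d.txt, f.txt} staged={c.txt, f.txt}
After op 21 (modify a.txt): modified={a.txt, b.txt, d.txt, f.txt} staged={c.txt, f.txt}
After op 22 (modify c.txt): modified={a.txt, b.txt, c.txt, d.txt, f.txt} staged={c.txt, f.txt}
After op 23 (git reset c.txt): modified={a.txt, b.txt, c.txt, d.txt, f.txt} staged={f.txt}
After op 24 (git add e.txt): modified={a.txt, b.txt, c.txt, d.txt, f.txt} staged={f.txt}
After op 25 (git commit): modified={a.txt, b.txt, c.txt, d.txt, f.txt} staged={none}
After op 26 (modify e.txt): modified={a.txt, b.txt, c.txt, d.txt, e.txt, f.txt} staged={none}
After op 27 (git add d.txt): modified={a.txt, b.txt, c.txt, e.txt, f.txt} staged={d.txt}

Answer: a.txt, b.txt, c.txt, e.txt, f.txt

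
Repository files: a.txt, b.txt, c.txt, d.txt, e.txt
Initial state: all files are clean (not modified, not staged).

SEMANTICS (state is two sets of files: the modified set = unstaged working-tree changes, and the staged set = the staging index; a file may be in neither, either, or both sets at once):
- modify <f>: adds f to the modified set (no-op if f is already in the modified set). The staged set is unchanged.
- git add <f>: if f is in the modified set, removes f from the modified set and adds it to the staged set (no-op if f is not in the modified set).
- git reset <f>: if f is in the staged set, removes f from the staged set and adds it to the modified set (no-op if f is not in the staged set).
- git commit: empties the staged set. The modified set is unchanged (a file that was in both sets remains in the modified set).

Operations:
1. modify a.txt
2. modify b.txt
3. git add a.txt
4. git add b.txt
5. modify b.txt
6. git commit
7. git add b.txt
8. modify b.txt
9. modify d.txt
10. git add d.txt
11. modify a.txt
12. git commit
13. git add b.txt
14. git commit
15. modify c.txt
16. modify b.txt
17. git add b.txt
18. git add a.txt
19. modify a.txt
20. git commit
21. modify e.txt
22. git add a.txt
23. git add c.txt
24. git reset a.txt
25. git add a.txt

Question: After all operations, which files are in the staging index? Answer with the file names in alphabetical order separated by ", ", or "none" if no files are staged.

After op 1 (modify a.txt): modified={a.txt} staged={none}
After op 2 (modify b.txt): modified={a.txt, b.txt} staged={none}
After op 3 (git add a.txt): modified={b.txt} staged={a.txt}
After op 4 (git add b.txt): modified={none} staged={a.txt, b.txt}
After op 5 (modify b.txt): modified={b.txt} staged={a.txt, b.txt}
After op 6 (git commit): modified={b.txt} staged={none}
After op 7 (git add b.txt): modified={none} staged={b.txt}
After op 8 (modify b.txt): modified={b.txt} staged={b.txt}
After op 9 (modify d.txt): modified={b.txt, d.txt} staged={b.txt}
After op 10 (git add d.txt): modified={b.txt} staged={b.txt, d.txt}
After op 11 (modify a.txt): modified={a.txt, b.txt} staged={b.txt, d.txt}
After op 12 (git commit): modified={a.txt, b.txt} staged={none}
After op 13 (git add b.txt): modified={a.txt} staged={b.txt}
After op 14 (git commit): modified={a.txt} staged={none}
After op 15 (modify c.txt): modified={a.txt, c.txt} staged={none}
After op 16 (modify b.txt): modified={a.txt, b.txt, c.txt} staged={none}
After op 17 (git add b.txt): modified={a.txt, c.txt} staged={b.txt}
After op 18 (git add a.txt): modified={c.txt} staged={a.txt, b.txt}
After op 19 (modify a.txt): modified={a.txt, c.txt} staged={a.txt, b.txt}
After op 20 (git commit): modified={a.txt, c.txt} staged={none}
After op 21 (modify e.txt): modified={a.txt, c.txt, e.txt} staged={none}
After op 22 (git add a.txt): modified={c.txt, e.txt} staged={a.txt}
After op 23 (git add c.txt): modified={e.txt} staged={a.txt, c.txt}
After op 24 (git reset a.txt): modified={a.txt, e.txt} staged={c.txt}
After op 25 (git add a.txt): modified={e.txt} staged={a.txt, c.txt}

Answer: a.txt, c.txt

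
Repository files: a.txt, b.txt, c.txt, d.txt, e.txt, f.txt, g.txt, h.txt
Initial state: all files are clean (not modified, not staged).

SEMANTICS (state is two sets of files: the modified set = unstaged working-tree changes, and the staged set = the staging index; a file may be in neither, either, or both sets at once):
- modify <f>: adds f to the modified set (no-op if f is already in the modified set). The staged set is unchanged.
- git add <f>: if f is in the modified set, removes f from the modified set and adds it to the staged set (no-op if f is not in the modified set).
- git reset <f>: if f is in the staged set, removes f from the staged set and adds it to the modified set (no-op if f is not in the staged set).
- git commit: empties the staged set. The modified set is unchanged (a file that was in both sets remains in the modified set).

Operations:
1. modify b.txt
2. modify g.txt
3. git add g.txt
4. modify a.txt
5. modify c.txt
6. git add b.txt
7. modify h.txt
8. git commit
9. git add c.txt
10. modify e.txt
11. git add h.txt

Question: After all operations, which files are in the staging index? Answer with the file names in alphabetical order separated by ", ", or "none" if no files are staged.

Answer: c.txt, h.txt

Derivation:
After op 1 (modify b.txt): modified={b.txt} staged={none}
After op 2 (modify g.txt): modified={b.txt, g.txt} staged={none}
After op 3 (git add g.txt): modified={b.txt} staged={g.txt}
After op 4 (modify a.txt): modified={a.txt, b.txt} staged={g.txt}
After op 5 (modify c.txt): modified={a.txt, b.txt, c.txt} staged={g.txt}
After op 6 (git add b.txt): modified={a.txt, c.txt} staged={b.txt, g.txt}
After op 7 (modify h.txt): modified={a.txt, c.txt, h.txt} staged={b.txt, g.txt}
After op 8 (git commit): modified={a.txt, c.txt, h.txt} staged={none}
After op 9 (git add c.txt): modified={a.txt, h.txt} staged={c.txt}
After op 10 (modify e.txt): modified={a.txt, e.txt, h.txt} staged={c.txt}
After op 11 (git add h.txt): modified={a.txt, e.txt} staged={c.txt, h.txt}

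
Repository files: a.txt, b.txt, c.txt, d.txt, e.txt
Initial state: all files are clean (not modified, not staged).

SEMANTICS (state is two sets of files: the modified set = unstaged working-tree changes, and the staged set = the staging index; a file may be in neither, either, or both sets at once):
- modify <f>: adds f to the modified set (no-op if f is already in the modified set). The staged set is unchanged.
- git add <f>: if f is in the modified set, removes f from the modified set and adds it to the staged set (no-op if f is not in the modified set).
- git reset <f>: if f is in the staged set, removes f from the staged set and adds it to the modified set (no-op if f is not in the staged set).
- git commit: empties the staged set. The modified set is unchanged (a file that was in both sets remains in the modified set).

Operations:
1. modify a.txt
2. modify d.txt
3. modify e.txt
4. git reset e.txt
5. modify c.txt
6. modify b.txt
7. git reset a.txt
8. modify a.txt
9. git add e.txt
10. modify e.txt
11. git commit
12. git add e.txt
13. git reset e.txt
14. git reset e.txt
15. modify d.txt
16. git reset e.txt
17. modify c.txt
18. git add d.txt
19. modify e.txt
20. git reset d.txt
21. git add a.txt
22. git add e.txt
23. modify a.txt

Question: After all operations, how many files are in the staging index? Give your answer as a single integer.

After op 1 (modify a.txt): modified={a.txt} staged={none}
After op 2 (modify d.txt): modified={a.txt, d.txt} staged={none}
After op 3 (modify e.txt): modified={a.txt, d.txt, e.txt} staged={none}
After op 4 (git reset e.txt): modified={a.txt, d.txt, e.txt} staged={none}
After op 5 (modify c.txt): modified={a.txt, c.txt, d.txt, e.txt} staged={none}
After op 6 (modify b.txt): modified={a.txt, b.txt, c.txt, d.txt, e.txt} staged={none}
After op 7 (git reset a.txt): modified={a.txt, b.txt, c.txt, d.txt, e.txt} staged={none}
After op 8 (modify a.txt): modified={a.txt, b.txt, c.txt, d.txt, e.txt} staged={none}
After op 9 (git add e.txt): modified={a.txt, b.txt, c.txt, d.txt} staged={e.txt}
After op 10 (modify e.txt): modified={a.txt, b.txt, c.txt, d.txt, e.txt} staged={e.txt}
After op 11 (git commit): modified={a.txt, b.txt, c.txt, d.txt, e.txt} staged={none}
After op 12 (git add e.txt): modified={a.txt, b.txt, c.txt, d.txt} staged={e.txt}
After op 13 (git reset e.txt): modified={a.txt, b.txt, c.txt, d.txt, e.txt} staged={none}
After op 14 (git reset e.txt): modified={a.txt, b.txt, c.txt, d.txt, e.txt} staged={none}
After op 15 (modify d.txt): modified={a.txt, b.txt, c.txt, d.txt, e.txt} staged={none}
After op 16 (git reset e.txt): modified={a.txt, b.txt, c.txt, d.txt, e.txt} staged={none}
After op 17 (modify c.txt): modified={a.txt, b.txt, c.txt, d.txt, e.txt} staged={none}
After op 18 (git add d.txt): modified={a.txt, b.txt, c.txt, e.txt} staged={d.txt}
After op 19 (modify e.txt): modified={a.txt, b.txt, c.txt, e.txt} staged={d.txt}
After op 20 (git reset d.txt): modified={a.txt, b.txt, c.txt, d.txt, e.txt} staged={none}
After op 21 (git add a.txt): modified={b.txt, c.txt, d.txt, e.txt} staged={a.txt}
After op 22 (git add e.txt): modified={b.txt, c.txt, d.txt} staged={a.txt, e.txt}
After op 23 (modify a.txt): modified={a.txt, b.txt, c.txt, d.txt} staged={a.txt, e.txt}
Final staged set: {a.txt, e.txt} -> count=2

Answer: 2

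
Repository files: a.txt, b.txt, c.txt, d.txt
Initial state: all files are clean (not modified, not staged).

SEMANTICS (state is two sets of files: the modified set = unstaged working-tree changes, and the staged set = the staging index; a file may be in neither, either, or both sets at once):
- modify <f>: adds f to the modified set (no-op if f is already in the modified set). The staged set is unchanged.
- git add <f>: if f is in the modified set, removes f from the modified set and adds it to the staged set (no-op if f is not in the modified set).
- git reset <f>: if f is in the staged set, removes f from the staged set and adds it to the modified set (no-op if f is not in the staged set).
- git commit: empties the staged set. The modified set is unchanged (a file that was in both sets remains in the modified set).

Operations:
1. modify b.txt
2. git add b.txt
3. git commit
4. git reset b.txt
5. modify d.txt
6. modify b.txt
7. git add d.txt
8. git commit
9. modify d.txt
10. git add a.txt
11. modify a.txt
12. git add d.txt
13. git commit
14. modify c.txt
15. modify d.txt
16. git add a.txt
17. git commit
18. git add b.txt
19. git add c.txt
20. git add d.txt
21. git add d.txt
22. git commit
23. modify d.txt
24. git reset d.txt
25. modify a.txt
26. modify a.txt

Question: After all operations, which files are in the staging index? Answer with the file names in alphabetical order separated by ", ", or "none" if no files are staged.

After op 1 (modify b.txt): modified={b.txt} staged={none}
After op 2 (git add b.txt): modified={none} staged={b.txt}
After op 3 (git commit): modified={none} staged={none}
After op 4 (git reset b.txt): modified={none} staged={none}
After op 5 (modify d.txt): modified={d.txt} staged={none}
After op 6 (modify b.txt): modified={b.txt, d.txt} staged={none}
After op 7 (git add d.txt): modified={b.txt} staged={d.txt}
After op 8 (git commit): modified={b.txt} staged={none}
After op 9 (modify d.txt): modified={b.txt, d.txt} staged={none}
After op 10 (git add a.txt): modified={b.txt, d.txt} staged={none}
After op 11 (modify a.txt): modified={a.txt, b.txt, d.txt} staged={none}
After op 12 (git add d.txt): modified={a.txt, b.txt} staged={d.txt}
After op 13 (git commit): modified={a.txt, b.txt} staged={none}
After op 14 (modify c.txt): modified={a.txt, b.txt, c.txt} staged={none}
After op 15 (modify d.txt): modified={a.txt, b.txt, c.txt, d.txt} staged={none}
After op 16 (git add a.txt): modified={b.txt, c.txt, d.txt} staged={a.txt}
After op 17 (git commit): modified={b.txt, c.txt, d.txt} staged={none}
After op 18 (git add b.txt): modified={c.txt, d.txt} staged={b.txt}
After op 19 (git add c.txt): modified={d.txt} staged={b.txt, c.txt}
After op 20 (git add d.txt): modified={none} staged={b.txt, c.txt, d.txt}
After op 21 (git add d.txt): modified={none} staged={b.txt, c.txt, d.txt}
After op 22 (git commit): modified={none} staged={none}
After op 23 (modify d.txt): modified={d.txt} staged={none}
After op 24 (git reset d.txt): modified={d.txt} staged={none}
After op 25 (modify a.txt): modified={a.txt, d.txt} staged={none}
After op 26 (modify a.txt): modified={a.txt, d.txt} staged={none}

Answer: none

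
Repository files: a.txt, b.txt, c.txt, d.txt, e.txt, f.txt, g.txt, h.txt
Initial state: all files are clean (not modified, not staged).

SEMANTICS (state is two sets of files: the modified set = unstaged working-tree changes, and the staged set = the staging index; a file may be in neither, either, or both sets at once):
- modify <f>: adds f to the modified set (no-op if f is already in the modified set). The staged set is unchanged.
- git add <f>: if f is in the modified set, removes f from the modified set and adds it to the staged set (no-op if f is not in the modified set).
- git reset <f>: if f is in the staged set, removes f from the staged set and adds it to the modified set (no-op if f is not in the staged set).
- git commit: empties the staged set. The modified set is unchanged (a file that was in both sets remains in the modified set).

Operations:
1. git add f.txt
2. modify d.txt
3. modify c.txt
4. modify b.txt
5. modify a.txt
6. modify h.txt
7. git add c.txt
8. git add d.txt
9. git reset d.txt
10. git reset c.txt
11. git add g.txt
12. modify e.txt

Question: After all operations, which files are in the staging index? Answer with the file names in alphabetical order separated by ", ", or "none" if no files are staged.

Answer: none

Derivation:
After op 1 (git add f.txt): modified={none} staged={none}
After op 2 (modify d.txt): modified={d.txt} staged={none}
After op 3 (modify c.txt): modified={c.txt, d.txt} staged={none}
After op 4 (modify b.txt): modified={b.txt, c.txt, d.txt} staged={none}
After op 5 (modify a.txt): modified={a.txt, b.txt, c.txt, d.txt} staged={none}
After op 6 (modify h.txt): modified={a.txt, b.txt, c.txt, d.txt, h.txt} staged={none}
After op 7 (git add c.txt): modified={a.txt, b.txt, d.txt, h.txt} staged={c.txt}
After op 8 (git add d.txt): modified={a.txt, b.txt, h.txt} staged={c.txt, d.txt}
After op 9 (git reset d.txt): modified={a.txt, b.txt, d.txt, h.txt} staged={c.txt}
After op 10 (git reset c.txt): modified={a.txt, b.txt, c.txt, d.txt, h.txt} staged={none}
After op 11 (git add g.txt): modified={a.txt, b.txt, c.txt, d.txt, h.txt} staged={none}
After op 12 (modify e.txt): modified={a.txt, b.txt, c.txt, d.txt, e.txt, h.txt} staged={none}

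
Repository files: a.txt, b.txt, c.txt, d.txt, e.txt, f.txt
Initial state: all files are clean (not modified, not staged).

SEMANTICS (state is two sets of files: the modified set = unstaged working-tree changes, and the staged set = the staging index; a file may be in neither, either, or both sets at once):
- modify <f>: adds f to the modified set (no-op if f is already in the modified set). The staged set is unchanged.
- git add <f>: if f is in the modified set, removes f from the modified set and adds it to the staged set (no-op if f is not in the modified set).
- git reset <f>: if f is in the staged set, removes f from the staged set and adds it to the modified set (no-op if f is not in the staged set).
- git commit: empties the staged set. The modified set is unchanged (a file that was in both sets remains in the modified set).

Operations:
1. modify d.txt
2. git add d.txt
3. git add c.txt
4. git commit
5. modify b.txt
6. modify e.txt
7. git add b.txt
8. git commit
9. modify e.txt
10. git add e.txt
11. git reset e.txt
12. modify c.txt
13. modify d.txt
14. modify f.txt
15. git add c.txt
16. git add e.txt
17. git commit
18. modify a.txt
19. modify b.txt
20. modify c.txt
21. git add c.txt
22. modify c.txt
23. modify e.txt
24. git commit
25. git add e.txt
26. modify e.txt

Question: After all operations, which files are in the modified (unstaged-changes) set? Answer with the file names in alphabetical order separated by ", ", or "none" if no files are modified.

After op 1 (modify d.txt): modified={d.txt} staged={none}
After op 2 (git add d.txt): modified={none} staged={d.txt}
After op 3 (git add c.txt): modified={none} staged={d.txt}
After op 4 (git commit): modified={none} staged={none}
After op 5 (modify b.txt): modified={b.txt} staged={none}
After op 6 (modify e.txt): modified={b.txt, e.txt} staged={none}
After op 7 (git add b.txt): modified={e.txt} staged={b.txt}
After op 8 (git commit): modified={e.txt} staged={none}
After op 9 (modify e.txt): modified={e.txt} staged={none}
After op 10 (git add e.txt): modified={none} staged={e.txt}
After op 11 (git reset e.txt): modified={e.txt} staged={none}
After op 12 (modify c.txt): modified={c.txt, e.txt} staged={none}
After op 13 (modify d.txt): modified={c.txt, d.txt, e.txt} staged={none}
After op 14 (modify f.txt): modified={c.txt, d.txt, e.txt, f.txt} staged={none}
After op 15 (git add c.txt): modified={d.txt, e.txt, f.txt} staged={c.txt}
After op 16 (git add e.txt): modified={d.txt, f.txt} staged={c.txt, e.txt}
After op 17 (git commit): modified={d.txt, f.txt} staged={none}
After op 18 (modify a.txt): modified={a.txt, d.txt, f.txt} staged={none}
After op 19 (modify b.txt): modified={a.txt, b.txt, d.txt, f.txt} staged={none}
After op 20 (modify c.txt): modified={a.txt, b.txt, c.txt, d.txt, f.txt} staged={none}
After op 21 (git add c.txt): modified={a.txt, b.txt, d.txt, f.txt} staged={c.txt}
After op 22 (modify c.txt): modified={a.txt, b.txt, c.txt, d.txt, f.txt} staged={c.txt}
After op 23 (modify e.txt): modified={a.txt, b.txt, c.txt, d.txt, e.txt, f.txt} staged={c.txt}
After op 24 (git commit): modified={a.txt, b.txt, c.txt, d.txt, e.txt, f.txt} staged={none}
After op 25 (git add e.txt): modified={a.txt, b.txt, c.txt, d.txt, f.txt} staged={e.txt}
After op 26 (modify e.txt): modified={a.txt, b.txt, c.txt, d.txt, e.txt, f.txt} staged={e.txt}

Answer: a.txt, b.txt, c.txt, d.txt, e.txt, f.txt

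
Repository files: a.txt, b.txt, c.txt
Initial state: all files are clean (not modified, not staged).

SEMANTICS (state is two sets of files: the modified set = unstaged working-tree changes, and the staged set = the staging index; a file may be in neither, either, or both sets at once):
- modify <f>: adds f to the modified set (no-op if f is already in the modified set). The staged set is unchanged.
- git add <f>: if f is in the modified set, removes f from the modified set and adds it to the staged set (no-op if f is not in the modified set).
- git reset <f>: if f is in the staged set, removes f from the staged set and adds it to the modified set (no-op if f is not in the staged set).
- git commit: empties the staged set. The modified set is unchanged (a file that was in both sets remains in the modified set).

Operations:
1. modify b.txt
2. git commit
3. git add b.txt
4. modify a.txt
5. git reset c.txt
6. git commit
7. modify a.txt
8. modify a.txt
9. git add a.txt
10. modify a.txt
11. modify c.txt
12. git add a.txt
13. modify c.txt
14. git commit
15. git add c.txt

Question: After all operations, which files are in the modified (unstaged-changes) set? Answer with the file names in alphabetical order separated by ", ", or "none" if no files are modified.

After op 1 (modify b.txt): modified={b.txt} staged={none}
After op 2 (git commit): modified={b.txt} staged={none}
After op 3 (git add b.txt): modified={none} staged={b.txt}
After op 4 (modify a.txt): modified={a.txt} staged={b.txt}
After op 5 (git reset c.txt): modified={a.txt} staged={b.txt}
After op 6 (git commit): modified={a.txt} staged={none}
After op 7 (modify a.txt): modified={a.txt} staged={none}
After op 8 (modify a.txt): modified={a.txt} staged={none}
After op 9 (git add a.txt): modified={none} staged={a.txt}
After op 10 (modify a.txt): modified={a.txt} staged={a.txt}
After op 11 (modify c.txt): modified={a.txt, c.txt} staged={a.txt}
After op 12 (git add a.txt): modified={c.txt} staged={a.txt}
After op 13 (modify c.txt): modified={c.txt} staged={a.txt}
After op 14 (git commit): modified={c.txt} staged={none}
After op 15 (git add c.txt): modified={none} staged={c.txt}

Answer: none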